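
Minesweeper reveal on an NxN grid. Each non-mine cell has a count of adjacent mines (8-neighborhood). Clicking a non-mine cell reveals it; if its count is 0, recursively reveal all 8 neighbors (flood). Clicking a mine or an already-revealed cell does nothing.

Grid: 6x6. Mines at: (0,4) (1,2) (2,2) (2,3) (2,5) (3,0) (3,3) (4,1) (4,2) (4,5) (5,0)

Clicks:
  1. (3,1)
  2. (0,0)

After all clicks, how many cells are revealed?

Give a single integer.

Click 1 (3,1) count=4: revealed 1 new [(3,1)] -> total=1
Click 2 (0,0) count=0: revealed 6 new [(0,0) (0,1) (1,0) (1,1) (2,0) (2,1)] -> total=7

Answer: 7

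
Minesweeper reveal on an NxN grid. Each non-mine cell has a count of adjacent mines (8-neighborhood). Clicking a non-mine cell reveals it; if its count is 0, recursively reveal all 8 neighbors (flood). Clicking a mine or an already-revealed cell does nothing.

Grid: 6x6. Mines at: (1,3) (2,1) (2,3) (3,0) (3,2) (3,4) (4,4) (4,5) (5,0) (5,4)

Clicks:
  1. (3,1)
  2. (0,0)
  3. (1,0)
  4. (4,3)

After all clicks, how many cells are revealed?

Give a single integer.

Click 1 (3,1) count=3: revealed 1 new [(3,1)] -> total=1
Click 2 (0,0) count=0: revealed 6 new [(0,0) (0,1) (0,2) (1,0) (1,1) (1,2)] -> total=7
Click 3 (1,0) count=1: revealed 0 new [(none)] -> total=7
Click 4 (4,3) count=4: revealed 1 new [(4,3)] -> total=8

Answer: 8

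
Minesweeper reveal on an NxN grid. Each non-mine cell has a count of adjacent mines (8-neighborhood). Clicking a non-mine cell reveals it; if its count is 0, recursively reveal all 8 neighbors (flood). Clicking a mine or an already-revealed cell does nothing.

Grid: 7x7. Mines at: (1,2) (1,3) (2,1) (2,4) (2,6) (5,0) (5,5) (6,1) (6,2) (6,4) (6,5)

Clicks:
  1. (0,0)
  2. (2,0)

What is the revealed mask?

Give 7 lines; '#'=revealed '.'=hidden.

Click 1 (0,0) count=0: revealed 4 new [(0,0) (0,1) (1,0) (1,1)] -> total=4
Click 2 (2,0) count=1: revealed 1 new [(2,0)] -> total=5

Answer: ##.....
##.....
#......
.......
.......
.......
.......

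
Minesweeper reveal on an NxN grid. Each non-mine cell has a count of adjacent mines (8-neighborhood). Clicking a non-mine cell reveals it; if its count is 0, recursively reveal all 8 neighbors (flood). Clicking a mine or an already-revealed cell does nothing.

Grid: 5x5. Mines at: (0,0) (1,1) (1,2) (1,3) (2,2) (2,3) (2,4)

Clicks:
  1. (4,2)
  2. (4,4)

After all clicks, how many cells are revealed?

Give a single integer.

Answer: 12

Derivation:
Click 1 (4,2) count=0: revealed 12 new [(2,0) (2,1) (3,0) (3,1) (3,2) (3,3) (3,4) (4,0) (4,1) (4,2) (4,3) (4,4)] -> total=12
Click 2 (4,4) count=0: revealed 0 new [(none)] -> total=12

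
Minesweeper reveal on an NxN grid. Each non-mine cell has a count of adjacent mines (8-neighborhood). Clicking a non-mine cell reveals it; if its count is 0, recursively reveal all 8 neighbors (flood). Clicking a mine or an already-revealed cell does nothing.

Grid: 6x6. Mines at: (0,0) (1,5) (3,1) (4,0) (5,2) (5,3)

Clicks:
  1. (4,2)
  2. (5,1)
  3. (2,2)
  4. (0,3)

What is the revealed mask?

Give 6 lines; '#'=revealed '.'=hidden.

Click 1 (4,2) count=3: revealed 1 new [(4,2)] -> total=1
Click 2 (5,1) count=2: revealed 1 new [(5,1)] -> total=2
Click 3 (2,2) count=1: revealed 1 new [(2,2)] -> total=3
Click 4 (0,3) count=0: revealed 21 new [(0,1) (0,2) (0,3) (0,4) (1,1) (1,2) (1,3) (1,4) (2,1) (2,3) (2,4) (2,5) (3,2) (3,3) (3,4) (3,5) (4,3) (4,4) (4,5) (5,4) (5,5)] -> total=24

Answer: .####.
.####.
.#####
..####
..####
.#..##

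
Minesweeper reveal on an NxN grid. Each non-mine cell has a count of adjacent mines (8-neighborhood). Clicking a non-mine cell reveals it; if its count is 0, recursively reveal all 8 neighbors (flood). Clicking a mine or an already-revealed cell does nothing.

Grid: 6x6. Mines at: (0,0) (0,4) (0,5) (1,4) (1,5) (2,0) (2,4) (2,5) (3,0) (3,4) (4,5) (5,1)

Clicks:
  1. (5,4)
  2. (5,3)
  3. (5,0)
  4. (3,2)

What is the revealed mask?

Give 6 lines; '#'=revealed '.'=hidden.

Answer: .###..
.###..
.###..
.###..
.####.
#.###.

Derivation:
Click 1 (5,4) count=1: revealed 1 new [(5,4)] -> total=1
Click 2 (5,3) count=0: revealed 5 new [(4,2) (4,3) (4,4) (5,2) (5,3)] -> total=6
Click 3 (5,0) count=1: revealed 1 new [(5,0)] -> total=7
Click 4 (3,2) count=0: revealed 13 new [(0,1) (0,2) (0,3) (1,1) (1,2) (1,3) (2,1) (2,2) (2,3) (3,1) (3,2) (3,3) (4,1)] -> total=20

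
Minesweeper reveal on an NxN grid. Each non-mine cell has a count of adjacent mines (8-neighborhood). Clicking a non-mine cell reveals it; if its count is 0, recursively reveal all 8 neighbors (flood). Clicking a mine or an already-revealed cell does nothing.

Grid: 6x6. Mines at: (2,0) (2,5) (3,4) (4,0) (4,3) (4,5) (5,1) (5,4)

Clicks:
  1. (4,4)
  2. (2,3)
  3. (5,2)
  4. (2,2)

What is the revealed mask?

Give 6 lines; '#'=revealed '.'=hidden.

Answer: ######
######
.####.
.###..
....#.
..#...

Derivation:
Click 1 (4,4) count=4: revealed 1 new [(4,4)] -> total=1
Click 2 (2,3) count=1: revealed 1 new [(2,3)] -> total=2
Click 3 (5,2) count=2: revealed 1 new [(5,2)] -> total=3
Click 4 (2,2) count=0: revealed 18 new [(0,0) (0,1) (0,2) (0,3) (0,4) (0,5) (1,0) (1,1) (1,2) (1,3) (1,4) (1,5) (2,1) (2,2) (2,4) (3,1) (3,2) (3,3)] -> total=21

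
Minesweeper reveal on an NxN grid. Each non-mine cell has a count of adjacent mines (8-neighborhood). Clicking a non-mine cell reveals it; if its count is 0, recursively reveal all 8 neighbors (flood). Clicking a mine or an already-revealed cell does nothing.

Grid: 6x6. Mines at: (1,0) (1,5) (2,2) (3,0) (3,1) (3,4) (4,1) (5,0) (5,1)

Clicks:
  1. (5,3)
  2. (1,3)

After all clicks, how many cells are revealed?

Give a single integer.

Answer: 9

Derivation:
Click 1 (5,3) count=0: revealed 8 new [(4,2) (4,3) (4,4) (4,5) (5,2) (5,3) (5,4) (5,5)] -> total=8
Click 2 (1,3) count=1: revealed 1 new [(1,3)] -> total=9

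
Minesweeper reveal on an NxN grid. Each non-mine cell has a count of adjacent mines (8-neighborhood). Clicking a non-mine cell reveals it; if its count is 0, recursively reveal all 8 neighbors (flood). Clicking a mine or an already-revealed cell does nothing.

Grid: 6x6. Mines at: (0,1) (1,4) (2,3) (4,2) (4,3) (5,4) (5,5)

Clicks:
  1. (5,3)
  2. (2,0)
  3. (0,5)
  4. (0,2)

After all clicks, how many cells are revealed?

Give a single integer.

Answer: 16

Derivation:
Click 1 (5,3) count=3: revealed 1 new [(5,3)] -> total=1
Click 2 (2,0) count=0: revealed 13 new [(1,0) (1,1) (1,2) (2,0) (2,1) (2,2) (3,0) (3,1) (3,2) (4,0) (4,1) (5,0) (5,1)] -> total=14
Click 3 (0,5) count=1: revealed 1 new [(0,5)] -> total=15
Click 4 (0,2) count=1: revealed 1 new [(0,2)] -> total=16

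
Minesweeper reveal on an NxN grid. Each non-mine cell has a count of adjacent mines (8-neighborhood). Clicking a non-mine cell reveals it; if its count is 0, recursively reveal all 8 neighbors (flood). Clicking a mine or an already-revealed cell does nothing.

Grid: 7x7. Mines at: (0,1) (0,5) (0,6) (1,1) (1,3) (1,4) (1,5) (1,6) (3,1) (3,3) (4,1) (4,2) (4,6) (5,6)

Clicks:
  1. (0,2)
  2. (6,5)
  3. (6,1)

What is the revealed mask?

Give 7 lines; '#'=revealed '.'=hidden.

Click 1 (0,2) count=3: revealed 1 new [(0,2)] -> total=1
Click 2 (6,5) count=1: revealed 1 new [(6,5)] -> total=2
Click 3 (6,1) count=0: revealed 14 new [(4,3) (4,4) (4,5) (5,0) (5,1) (5,2) (5,3) (5,4) (5,5) (6,0) (6,1) (6,2) (6,3) (6,4)] -> total=16

Answer: ..#....
.......
.......
.......
...###.
######.
######.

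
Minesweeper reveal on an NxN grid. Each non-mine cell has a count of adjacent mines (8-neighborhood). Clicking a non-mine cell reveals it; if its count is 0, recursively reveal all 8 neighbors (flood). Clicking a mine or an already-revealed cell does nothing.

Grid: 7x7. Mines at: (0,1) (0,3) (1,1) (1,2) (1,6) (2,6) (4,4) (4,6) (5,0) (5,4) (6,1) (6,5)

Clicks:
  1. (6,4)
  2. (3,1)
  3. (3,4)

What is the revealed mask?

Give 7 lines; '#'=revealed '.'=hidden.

Click 1 (6,4) count=2: revealed 1 new [(6,4)] -> total=1
Click 2 (3,1) count=0: revealed 15 new [(2,0) (2,1) (2,2) (2,3) (3,0) (3,1) (3,2) (3,3) (4,0) (4,1) (4,2) (4,3) (5,1) (5,2) (5,3)] -> total=16
Click 3 (3,4) count=1: revealed 1 new [(3,4)] -> total=17

Answer: .......
.......
####...
#####..
####...
.###...
....#..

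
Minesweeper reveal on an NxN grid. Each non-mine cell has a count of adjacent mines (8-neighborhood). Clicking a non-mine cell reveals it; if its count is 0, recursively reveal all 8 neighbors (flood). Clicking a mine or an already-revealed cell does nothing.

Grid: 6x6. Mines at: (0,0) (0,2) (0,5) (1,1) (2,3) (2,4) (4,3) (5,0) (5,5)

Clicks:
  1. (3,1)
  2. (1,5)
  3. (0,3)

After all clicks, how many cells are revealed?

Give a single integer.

Click 1 (3,1) count=0: revealed 9 new [(2,0) (2,1) (2,2) (3,0) (3,1) (3,2) (4,0) (4,1) (4,2)] -> total=9
Click 2 (1,5) count=2: revealed 1 new [(1,5)] -> total=10
Click 3 (0,3) count=1: revealed 1 new [(0,3)] -> total=11

Answer: 11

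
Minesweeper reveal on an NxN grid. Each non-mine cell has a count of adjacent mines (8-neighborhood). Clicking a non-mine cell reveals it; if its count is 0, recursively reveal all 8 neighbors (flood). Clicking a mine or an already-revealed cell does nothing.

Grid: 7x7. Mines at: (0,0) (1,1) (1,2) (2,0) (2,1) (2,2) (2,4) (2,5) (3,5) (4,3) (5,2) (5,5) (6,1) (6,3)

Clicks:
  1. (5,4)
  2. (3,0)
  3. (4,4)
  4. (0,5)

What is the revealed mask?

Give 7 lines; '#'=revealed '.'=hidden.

Click 1 (5,4) count=3: revealed 1 new [(5,4)] -> total=1
Click 2 (3,0) count=2: revealed 1 new [(3,0)] -> total=2
Click 3 (4,4) count=3: revealed 1 new [(4,4)] -> total=3
Click 4 (0,5) count=0: revealed 8 new [(0,3) (0,4) (0,5) (0,6) (1,3) (1,4) (1,5) (1,6)] -> total=11

Answer: ...####
...####
.......
#......
....#..
....#..
.......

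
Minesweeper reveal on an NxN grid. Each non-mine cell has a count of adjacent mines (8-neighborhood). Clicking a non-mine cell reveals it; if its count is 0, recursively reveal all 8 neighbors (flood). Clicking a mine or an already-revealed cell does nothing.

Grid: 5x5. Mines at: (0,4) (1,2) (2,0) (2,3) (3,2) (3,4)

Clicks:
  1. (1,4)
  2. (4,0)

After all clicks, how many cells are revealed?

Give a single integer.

Answer: 5

Derivation:
Click 1 (1,4) count=2: revealed 1 new [(1,4)] -> total=1
Click 2 (4,0) count=0: revealed 4 new [(3,0) (3,1) (4,0) (4,1)] -> total=5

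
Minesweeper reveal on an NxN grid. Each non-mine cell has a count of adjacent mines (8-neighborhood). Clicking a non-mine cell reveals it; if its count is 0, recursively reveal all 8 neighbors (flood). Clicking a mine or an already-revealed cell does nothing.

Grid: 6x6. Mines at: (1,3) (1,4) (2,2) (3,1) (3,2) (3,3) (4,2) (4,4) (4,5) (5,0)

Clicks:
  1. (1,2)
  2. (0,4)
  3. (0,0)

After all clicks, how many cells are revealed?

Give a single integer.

Answer: 9

Derivation:
Click 1 (1,2) count=2: revealed 1 new [(1,2)] -> total=1
Click 2 (0,4) count=2: revealed 1 new [(0,4)] -> total=2
Click 3 (0,0) count=0: revealed 7 new [(0,0) (0,1) (0,2) (1,0) (1,1) (2,0) (2,1)] -> total=9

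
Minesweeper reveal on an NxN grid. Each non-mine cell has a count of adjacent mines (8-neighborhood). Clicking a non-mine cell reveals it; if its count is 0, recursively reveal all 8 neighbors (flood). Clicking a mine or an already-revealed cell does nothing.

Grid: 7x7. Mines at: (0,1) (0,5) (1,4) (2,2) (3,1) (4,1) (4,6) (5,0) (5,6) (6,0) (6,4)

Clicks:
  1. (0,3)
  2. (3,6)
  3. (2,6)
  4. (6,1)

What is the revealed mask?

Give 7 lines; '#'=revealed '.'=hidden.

Click 1 (0,3) count=1: revealed 1 new [(0,3)] -> total=1
Click 2 (3,6) count=1: revealed 1 new [(3,6)] -> total=2
Click 3 (2,6) count=0: revealed 5 new [(1,5) (1,6) (2,5) (2,6) (3,5)] -> total=7
Click 4 (6,1) count=2: revealed 1 new [(6,1)] -> total=8

Answer: ...#...
.....##
.....##
.....##
.......
.......
.#.....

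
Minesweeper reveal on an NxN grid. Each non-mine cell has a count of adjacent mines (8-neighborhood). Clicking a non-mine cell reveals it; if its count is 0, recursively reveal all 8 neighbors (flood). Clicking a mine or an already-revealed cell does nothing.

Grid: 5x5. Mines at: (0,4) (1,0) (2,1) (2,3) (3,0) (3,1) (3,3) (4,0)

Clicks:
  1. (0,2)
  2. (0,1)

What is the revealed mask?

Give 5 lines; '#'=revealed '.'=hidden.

Answer: .###.
.###.
.....
.....
.....

Derivation:
Click 1 (0,2) count=0: revealed 6 new [(0,1) (0,2) (0,3) (1,1) (1,2) (1,3)] -> total=6
Click 2 (0,1) count=1: revealed 0 new [(none)] -> total=6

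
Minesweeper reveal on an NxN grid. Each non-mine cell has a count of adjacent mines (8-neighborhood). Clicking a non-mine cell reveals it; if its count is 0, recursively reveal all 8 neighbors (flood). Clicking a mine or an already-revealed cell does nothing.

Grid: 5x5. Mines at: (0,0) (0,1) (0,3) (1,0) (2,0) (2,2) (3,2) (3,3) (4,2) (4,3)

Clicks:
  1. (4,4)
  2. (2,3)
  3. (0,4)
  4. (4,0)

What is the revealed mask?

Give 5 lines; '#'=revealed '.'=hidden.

Answer: ....#
.....
...#.
##...
##..#

Derivation:
Click 1 (4,4) count=2: revealed 1 new [(4,4)] -> total=1
Click 2 (2,3) count=3: revealed 1 new [(2,3)] -> total=2
Click 3 (0,4) count=1: revealed 1 new [(0,4)] -> total=3
Click 4 (4,0) count=0: revealed 4 new [(3,0) (3,1) (4,0) (4,1)] -> total=7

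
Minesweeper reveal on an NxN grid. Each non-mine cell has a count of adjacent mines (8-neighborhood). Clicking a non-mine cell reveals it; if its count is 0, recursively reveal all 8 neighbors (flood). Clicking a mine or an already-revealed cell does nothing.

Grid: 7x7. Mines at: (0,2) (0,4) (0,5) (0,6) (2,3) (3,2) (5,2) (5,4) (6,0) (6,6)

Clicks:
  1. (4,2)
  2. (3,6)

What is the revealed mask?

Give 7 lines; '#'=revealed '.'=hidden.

Answer: .......
....###
....###
....###
..#.###
.....##
.......

Derivation:
Click 1 (4,2) count=2: revealed 1 new [(4,2)] -> total=1
Click 2 (3,6) count=0: revealed 14 new [(1,4) (1,5) (1,6) (2,4) (2,5) (2,6) (3,4) (3,5) (3,6) (4,4) (4,5) (4,6) (5,5) (5,6)] -> total=15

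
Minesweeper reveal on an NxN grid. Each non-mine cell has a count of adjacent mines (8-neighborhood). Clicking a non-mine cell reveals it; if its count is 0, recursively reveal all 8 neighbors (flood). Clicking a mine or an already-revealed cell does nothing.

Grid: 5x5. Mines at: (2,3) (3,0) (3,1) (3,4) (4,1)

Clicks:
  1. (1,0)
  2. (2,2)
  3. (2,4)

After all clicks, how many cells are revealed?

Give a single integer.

Click 1 (1,0) count=0: revealed 13 new [(0,0) (0,1) (0,2) (0,3) (0,4) (1,0) (1,1) (1,2) (1,3) (1,4) (2,0) (2,1) (2,2)] -> total=13
Click 2 (2,2) count=2: revealed 0 new [(none)] -> total=13
Click 3 (2,4) count=2: revealed 1 new [(2,4)] -> total=14

Answer: 14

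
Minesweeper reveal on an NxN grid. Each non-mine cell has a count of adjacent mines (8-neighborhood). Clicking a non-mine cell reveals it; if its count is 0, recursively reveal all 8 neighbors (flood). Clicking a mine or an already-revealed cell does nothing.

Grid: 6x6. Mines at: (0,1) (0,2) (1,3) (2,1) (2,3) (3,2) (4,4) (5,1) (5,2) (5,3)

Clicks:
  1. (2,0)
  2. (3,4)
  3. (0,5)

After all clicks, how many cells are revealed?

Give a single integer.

Answer: 9

Derivation:
Click 1 (2,0) count=1: revealed 1 new [(2,0)] -> total=1
Click 2 (3,4) count=2: revealed 1 new [(3,4)] -> total=2
Click 3 (0,5) count=0: revealed 7 new [(0,4) (0,5) (1,4) (1,5) (2,4) (2,5) (3,5)] -> total=9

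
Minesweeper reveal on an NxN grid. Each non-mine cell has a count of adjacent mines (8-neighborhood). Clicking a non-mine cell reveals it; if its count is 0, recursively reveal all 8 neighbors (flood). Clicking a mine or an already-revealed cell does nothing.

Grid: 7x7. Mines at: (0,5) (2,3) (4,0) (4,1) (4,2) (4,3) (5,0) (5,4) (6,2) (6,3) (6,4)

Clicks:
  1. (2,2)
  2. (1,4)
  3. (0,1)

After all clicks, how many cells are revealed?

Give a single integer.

Click 1 (2,2) count=1: revealed 1 new [(2,2)] -> total=1
Click 2 (1,4) count=2: revealed 1 new [(1,4)] -> total=2
Click 3 (0,1) count=0: revealed 14 new [(0,0) (0,1) (0,2) (0,3) (0,4) (1,0) (1,1) (1,2) (1,3) (2,0) (2,1) (3,0) (3,1) (3,2)] -> total=16

Answer: 16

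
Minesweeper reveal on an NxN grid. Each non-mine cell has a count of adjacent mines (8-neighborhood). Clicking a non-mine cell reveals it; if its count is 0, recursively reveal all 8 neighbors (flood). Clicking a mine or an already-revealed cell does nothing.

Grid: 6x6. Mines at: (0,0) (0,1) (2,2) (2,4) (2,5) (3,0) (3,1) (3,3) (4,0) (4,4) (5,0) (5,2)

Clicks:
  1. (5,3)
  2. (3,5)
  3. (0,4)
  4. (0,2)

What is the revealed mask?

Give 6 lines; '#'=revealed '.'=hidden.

Click 1 (5,3) count=2: revealed 1 new [(5,3)] -> total=1
Click 2 (3,5) count=3: revealed 1 new [(3,5)] -> total=2
Click 3 (0,4) count=0: revealed 8 new [(0,2) (0,3) (0,4) (0,5) (1,2) (1,3) (1,4) (1,5)] -> total=10
Click 4 (0,2) count=1: revealed 0 new [(none)] -> total=10

Answer: ..####
..####
......
.....#
......
...#..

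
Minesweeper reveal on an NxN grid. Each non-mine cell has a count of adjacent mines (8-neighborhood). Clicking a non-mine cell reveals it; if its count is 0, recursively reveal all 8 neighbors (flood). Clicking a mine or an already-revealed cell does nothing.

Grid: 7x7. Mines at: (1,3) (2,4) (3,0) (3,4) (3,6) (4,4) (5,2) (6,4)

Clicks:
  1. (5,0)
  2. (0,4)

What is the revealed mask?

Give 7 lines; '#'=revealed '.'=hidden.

Click 1 (5,0) count=0: revealed 6 new [(4,0) (4,1) (5,0) (5,1) (6,0) (6,1)] -> total=6
Click 2 (0,4) count=1: revealed 1 new [(0,4)] -> total=7

Answer: ....#..
.......
.......
.......
##.....
##.....
##.....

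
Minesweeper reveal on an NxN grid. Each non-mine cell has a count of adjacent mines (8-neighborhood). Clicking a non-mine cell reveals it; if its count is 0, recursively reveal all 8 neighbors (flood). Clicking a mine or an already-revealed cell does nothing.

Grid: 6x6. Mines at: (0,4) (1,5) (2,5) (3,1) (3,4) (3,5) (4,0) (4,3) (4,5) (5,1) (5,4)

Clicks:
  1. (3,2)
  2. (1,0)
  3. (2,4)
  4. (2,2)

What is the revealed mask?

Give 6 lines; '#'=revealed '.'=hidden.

Answer: ####..
####..
#####.
..#...
......
......

Derivation:
Click 1 (3,2) count=2: revealed 1 new [(3,2)] -> total=1
Click 2 (1,0) count=0: revealed 12 new [(0,0) (0,1) (0,2) (0,3) (1,0) (1,1) (1,2) (1,3) (2,0) (2,1) (2,2) (2,3)] -> total=13
Click 3 (2,4) count=4: revealed 1 new [(2,4)] -> total=14
Click 4 (2,2) count=1: revealed 0 new [(none)] -> total=14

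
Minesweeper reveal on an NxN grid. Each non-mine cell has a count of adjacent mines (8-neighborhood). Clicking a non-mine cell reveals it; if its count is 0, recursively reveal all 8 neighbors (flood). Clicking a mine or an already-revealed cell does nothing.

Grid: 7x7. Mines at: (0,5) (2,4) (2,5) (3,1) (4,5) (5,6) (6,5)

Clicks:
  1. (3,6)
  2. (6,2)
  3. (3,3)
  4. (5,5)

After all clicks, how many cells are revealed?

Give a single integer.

Answer: 20

Derivation:
Click 1 (3,6) count=2: revealed 1 new [(3,6)] -> total=1
Click 2 (6,2) count=0: revealed 18 new [(3,2) (3,3) (3,4) (4,0) (4,1) (4,2) (4,3) (4,4) (5,0) (5,1) (5,2) (5,3) (5,4) (6,0) (6,1) (6,2) (6,3) (6,4)] -> total=19
Click 3 (3,3) count=1: revealed 0 new [(none)] -> total=19
Click 4 (5,5) count=3: revealed 1 new [(5,5)] -> total=20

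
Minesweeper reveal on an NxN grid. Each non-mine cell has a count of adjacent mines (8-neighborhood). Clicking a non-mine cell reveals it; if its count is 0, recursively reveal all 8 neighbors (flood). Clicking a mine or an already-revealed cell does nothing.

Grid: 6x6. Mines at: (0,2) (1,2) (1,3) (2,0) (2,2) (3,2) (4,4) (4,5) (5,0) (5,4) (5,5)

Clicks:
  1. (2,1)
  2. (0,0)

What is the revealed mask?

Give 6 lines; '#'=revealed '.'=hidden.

Click 1 (2,1) count=4: revealed 1 new [(2,1)] -> total=1
Click 2 (0,0) count=0: revealed 4 new [(0,0) (0,1) (1,0) (1,1)] -> total=5

Answer: ##....
##....
.#....
......
......
......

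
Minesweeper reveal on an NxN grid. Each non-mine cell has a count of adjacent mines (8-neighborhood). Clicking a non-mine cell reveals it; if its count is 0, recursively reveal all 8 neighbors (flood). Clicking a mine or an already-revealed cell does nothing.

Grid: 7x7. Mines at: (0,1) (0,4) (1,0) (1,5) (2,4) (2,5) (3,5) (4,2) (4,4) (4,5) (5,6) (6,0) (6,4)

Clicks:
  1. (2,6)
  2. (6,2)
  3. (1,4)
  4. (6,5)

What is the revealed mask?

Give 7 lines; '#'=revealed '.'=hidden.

Click 1 (2,6) count=3: revealed 1 new [(2,6)] -> total=1
Click 2 (6,2) count=0: revealed 6 new [(5,1) (5,2) (5,3) (6,1) (6,2) (6,3)] -> total=7
Click 3 (1,4) count=4: revealed 1 new [(1,4)] -> total=8
Click 4 (6,5) count=2: revealed 1 new [(6,5)] -> total=9

Answer: .......
....#..
......#
.......
.......
.###...
.###.#.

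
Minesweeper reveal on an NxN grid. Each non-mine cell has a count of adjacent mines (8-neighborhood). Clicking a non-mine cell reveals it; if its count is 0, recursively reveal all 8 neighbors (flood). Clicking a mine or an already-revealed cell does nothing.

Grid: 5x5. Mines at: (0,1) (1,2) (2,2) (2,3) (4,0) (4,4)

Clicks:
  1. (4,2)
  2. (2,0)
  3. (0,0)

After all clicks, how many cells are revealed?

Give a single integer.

Click 1 (4,2) count=0: revealed 6 new [(3,1) (3,2) (3,3) (4,1) (4,2) (4,3)] -> total=6
Click 2 (2,0) count=0: revealed 5 new [(1,0) (1,1) (2,0) (2,1) (3,0)] -> total=11
Click 3 (0,0) count=1: revealed 1 new [(0,0)] -> total=12

Answer: 12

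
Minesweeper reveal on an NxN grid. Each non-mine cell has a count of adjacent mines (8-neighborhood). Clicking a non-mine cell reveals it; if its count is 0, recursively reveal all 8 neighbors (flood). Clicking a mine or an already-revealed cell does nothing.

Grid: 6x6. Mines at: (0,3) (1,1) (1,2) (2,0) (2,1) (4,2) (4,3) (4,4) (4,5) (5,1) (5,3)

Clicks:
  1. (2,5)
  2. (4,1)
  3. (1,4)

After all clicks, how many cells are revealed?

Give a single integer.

Click 1 (2,5) count=0: revealed 11 new [(0,4) (0,5) (1,3) (1,4) (1,5) (2,3) (2,4) (2,5) (3,3) (3,4) (3,5)] -> total=11
Click 2 (4,1) count=2: revealed 1 new [(4,1)] -> total=12
Click 3 (1,4) count=1: revealed 0 new [(none)] -> total=12

Answer: 12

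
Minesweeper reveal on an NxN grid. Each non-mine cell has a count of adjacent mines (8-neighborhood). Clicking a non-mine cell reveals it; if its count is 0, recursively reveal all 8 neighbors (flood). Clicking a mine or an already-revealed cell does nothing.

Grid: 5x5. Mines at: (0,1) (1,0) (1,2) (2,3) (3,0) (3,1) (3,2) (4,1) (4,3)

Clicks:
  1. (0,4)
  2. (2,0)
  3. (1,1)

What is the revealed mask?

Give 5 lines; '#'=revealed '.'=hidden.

Answer: ...##
.#.##
#....
.....
.....

Derivation:
Click 1 (0,4) count=0: revealed 4 new [(0,3) (0,4) (1,3) (1,4)] -> total=4
Click 2 (2,0) count=3: revealed 1 new [(2,0)] -> total=5
Click 3 (1,1) count=3: revealed 1 new [(1,1)] -> total=6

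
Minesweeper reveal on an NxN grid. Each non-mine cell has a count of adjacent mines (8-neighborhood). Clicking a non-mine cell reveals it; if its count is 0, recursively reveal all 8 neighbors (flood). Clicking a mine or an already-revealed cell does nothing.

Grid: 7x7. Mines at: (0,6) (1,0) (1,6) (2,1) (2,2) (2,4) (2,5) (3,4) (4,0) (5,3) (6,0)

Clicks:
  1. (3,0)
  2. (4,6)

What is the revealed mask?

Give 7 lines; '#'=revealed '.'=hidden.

Click 1 (3,0) count=2: revealed 1 new [(3,0)] -> total=1
Click 2 (4,6) count=0: revealed 11 new [(3,5) (3,6) (4,4) (4,5) (4,6) (5,4) (5,5) (5,6) (6,4) (6,5) (6,6)] -> total=12

Answer: .......
.......
.......
#....##
....###
....###
....###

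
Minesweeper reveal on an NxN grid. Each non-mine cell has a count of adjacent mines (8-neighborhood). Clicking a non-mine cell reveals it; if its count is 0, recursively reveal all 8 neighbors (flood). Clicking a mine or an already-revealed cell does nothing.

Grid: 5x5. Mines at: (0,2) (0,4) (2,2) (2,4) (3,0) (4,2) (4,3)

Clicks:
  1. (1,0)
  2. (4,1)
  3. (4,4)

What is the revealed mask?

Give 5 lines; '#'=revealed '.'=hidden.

Click 1 (1,0) count=0: revealed 6 new [(0,0) (0,1) (1,0) (1,1) (2,0) (2,1)] -> total=6
Click 2 (4,1) count=2: revealed 1 new [(4,1)] -> total=7
Click 3 (4,4) count=1: revealed 1 new [(4,4)] -> total=8

Answer: ##...
##...
##...
.....
.#..#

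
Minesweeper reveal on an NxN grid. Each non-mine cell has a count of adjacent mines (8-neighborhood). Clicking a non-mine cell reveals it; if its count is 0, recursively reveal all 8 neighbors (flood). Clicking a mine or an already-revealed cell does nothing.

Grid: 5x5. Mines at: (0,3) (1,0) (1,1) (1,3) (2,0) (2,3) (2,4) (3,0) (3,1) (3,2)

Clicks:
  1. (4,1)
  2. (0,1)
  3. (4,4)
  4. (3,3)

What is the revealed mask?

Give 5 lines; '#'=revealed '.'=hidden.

Answer: .#...
.....
.....
...##
.#.##

Derivation:
Click 1 (4,1) count=3: revealed 1 new [(4,1)] -> total=1
Click 2 (0,1) count=2: revealed 1 new [(0,1)] -> total=2
Click 3 (4,4) count=0: revealed 4 new [(3,3) (3,4) (4,3) (4,4)] -> total=6
Click 4 (3,3) count=3: revealed 0 new [(none)] -> total=6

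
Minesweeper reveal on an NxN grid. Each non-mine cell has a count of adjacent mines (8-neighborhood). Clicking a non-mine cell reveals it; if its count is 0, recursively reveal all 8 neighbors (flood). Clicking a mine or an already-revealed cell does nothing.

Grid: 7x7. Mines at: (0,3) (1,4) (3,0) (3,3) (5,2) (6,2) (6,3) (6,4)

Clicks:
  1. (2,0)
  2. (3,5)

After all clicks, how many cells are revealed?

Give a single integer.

Answer: 19

Derivation:
Click 1 (2,0) count=1: revealed 1 new [(2,0)] -> total=1
Click 2 (3,5) count=0: revealed 18 new [(0,5) (0,6) (1,5) (1,6) (2,4) (2,5) (2,6) (3,4) (3,5) (3,6) (4,4) (4,5) (4,6) (5,4) (5,5) (5,6) (6,5) (6,6)] -> total=19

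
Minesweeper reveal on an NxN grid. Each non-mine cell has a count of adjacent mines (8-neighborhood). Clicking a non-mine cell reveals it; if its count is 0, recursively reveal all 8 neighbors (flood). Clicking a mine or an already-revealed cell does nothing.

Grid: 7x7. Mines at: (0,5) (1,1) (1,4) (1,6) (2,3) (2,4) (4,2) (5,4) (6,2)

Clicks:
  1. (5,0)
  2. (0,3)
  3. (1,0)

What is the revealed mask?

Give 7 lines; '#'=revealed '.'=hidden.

Click 1 (5,0) count=0: revealed 10 new [(2,0) (2,1) (3,0) (3,1) (4,0) (4,1) (5,0) (5,1) (6,0) (6,1)] -> total=10
Click 2 (0,3) count=1: revealed 1 new [(0,3)] -> total=11
Click 3 (1,0) count=1: revealed 1 new [(1,0)] -> total=12

Answer: ...#...
#......
##.....
##.....
##.....
##.....
##.....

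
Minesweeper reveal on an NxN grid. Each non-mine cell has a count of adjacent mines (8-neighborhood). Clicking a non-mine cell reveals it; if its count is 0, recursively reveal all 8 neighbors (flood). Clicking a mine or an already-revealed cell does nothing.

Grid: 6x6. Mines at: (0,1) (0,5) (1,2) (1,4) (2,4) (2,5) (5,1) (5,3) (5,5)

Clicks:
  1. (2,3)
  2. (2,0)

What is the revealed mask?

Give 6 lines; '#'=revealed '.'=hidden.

Answer: ......
##....
####..
####..
####..
......

Derivation:
Click 1 (2,3) count=3: revealed 1 new [(2,3)] -> total=1
Click 2 (2,0) count=0: revealed 13 new [(1,0) (1,1) (2,0) (2,1) (2,2) (3,0) (3,1) (3,2) (3,3) (4,0) (4,1) (4,2) (4,3)] -> total=14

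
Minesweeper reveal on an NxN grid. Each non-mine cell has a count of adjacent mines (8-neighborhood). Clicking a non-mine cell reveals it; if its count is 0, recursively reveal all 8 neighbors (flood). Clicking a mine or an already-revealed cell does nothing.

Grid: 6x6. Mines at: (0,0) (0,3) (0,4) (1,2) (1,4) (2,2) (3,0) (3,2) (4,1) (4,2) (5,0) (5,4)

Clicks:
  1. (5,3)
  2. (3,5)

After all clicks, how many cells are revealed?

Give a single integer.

Answer: 10

Derivation:
Click 1 (5,3) count=2: revealed 1 new [(5,3)] -> total=1
Click 2 (3,5) count=0: revealed 9 new [(2,3) (2,4) (2,5) (3,3) (3,4) (3,5) (4,3) (4,4) (4,5)] -> total=10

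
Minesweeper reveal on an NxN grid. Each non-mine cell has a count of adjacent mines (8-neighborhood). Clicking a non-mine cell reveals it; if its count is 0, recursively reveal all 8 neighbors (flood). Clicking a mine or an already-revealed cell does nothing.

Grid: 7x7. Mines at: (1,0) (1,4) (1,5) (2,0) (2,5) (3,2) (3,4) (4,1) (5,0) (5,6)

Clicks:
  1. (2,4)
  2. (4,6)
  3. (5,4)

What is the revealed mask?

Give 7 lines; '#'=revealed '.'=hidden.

Answer: .......
.......
....#..
.......
..#####
.#####.
.#####.

Derivation:
Click 1 (2,4) count=4: revealed 1 new [(2,4)] -> total=1
Click 2 (4,6) count=1: revealed 1 new [(4,6)] -> total=2
Click 3 (5,4) count=0: revealed 14 new [(4,2) (4,3) (4,4) (4,5) (5,1) (5,2) (5,3) (5,4) (5,5) (6,1) (6,2) (6,3) (6,4) (6,5)] -> total=16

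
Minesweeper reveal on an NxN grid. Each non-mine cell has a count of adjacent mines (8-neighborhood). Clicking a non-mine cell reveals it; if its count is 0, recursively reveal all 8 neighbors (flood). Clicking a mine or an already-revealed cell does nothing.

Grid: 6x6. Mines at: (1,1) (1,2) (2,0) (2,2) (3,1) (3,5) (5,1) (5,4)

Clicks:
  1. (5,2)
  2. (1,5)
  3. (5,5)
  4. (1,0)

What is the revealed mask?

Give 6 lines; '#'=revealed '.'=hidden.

Answer: ...###
#..###
...###
......
......
..#..#

Derivation:
Click 1 (5,2) count=1: revealed 1 new [(5,2)] -> total=1
Click 2 (1,5) count=0: revealed 9 new [(0,3) (0,4) (0,5) (1,3) (1,4) (1,5) (2,3) (2,4) (2,5)] -> total=10
Click 3 (5,5) count=1: revealed 1 new [(5,5)] -> total=11
Click 4 (1,0) count=2: revealed 1 new [(1,0)] -> total=12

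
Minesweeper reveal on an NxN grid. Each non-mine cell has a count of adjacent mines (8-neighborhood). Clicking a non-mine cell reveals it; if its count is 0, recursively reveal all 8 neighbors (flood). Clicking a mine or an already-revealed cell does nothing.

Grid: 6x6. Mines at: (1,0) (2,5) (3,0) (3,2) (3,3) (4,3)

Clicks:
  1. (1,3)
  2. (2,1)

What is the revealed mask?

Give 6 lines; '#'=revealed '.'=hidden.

Answer: .#####
.#####
.####.
......
......
......

Derivation:
Click 1 (1,3) count=0: revealed 14 new [(0,1) (0,2) (0,3) (0,4) (0,5) (1,1) (1,2) (1,3) (1,4) (1,5) (2,1) (2,2) (2,3) (2,4)] -> total=14
Click 2 (2,1) count=3: revealed 0 new [(none)] -> total=14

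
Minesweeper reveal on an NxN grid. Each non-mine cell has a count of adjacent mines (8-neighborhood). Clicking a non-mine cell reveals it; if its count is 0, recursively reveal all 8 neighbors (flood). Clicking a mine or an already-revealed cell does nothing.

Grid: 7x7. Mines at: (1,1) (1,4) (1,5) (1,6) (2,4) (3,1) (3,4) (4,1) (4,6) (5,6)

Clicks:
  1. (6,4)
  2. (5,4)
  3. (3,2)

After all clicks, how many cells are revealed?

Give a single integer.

Click 1 (6,4) count=0: revealed 16 new [(4,2) (4,3) (4,4) (4,5) (5,0) (5,1) (5,2) (5,3) (5,4) (5,5) (6,0) (6,1) (6,2) (6,3) (6,4) (6,5)] -> total=16
Click 2 (5,4) count=0: revealed 0 new [(none)] -> total=16
Click 3 (3,2) count=2: revealed 1 new [(3,2)] -> total=17

Answer: 17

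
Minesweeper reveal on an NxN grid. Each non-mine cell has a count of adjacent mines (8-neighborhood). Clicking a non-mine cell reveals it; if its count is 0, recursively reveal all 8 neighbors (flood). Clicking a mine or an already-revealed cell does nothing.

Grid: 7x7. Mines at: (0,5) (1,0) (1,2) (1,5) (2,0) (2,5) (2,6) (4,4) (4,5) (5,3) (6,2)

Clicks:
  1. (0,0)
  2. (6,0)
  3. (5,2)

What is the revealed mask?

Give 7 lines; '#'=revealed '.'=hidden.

Answer: #......
.......
.###...
####...
####...
###....
##.....

Derivation:
Click 1 (0,0) count=1: revealed 1 new [(0,0)] -> total=1
Click 2 (6,0) count=0: revealed 16 new [(2,1) (2,2) (2,3) (3,0) (3,1) (3,2) (3,3) (4,0) (4,1) (4,2) (4,3) (5,0) (5,1) (5,2) (6,0) (6,1)] -> total=17
Click 3 (5,2) count=2: revealed 0 new [(none)] -> total=17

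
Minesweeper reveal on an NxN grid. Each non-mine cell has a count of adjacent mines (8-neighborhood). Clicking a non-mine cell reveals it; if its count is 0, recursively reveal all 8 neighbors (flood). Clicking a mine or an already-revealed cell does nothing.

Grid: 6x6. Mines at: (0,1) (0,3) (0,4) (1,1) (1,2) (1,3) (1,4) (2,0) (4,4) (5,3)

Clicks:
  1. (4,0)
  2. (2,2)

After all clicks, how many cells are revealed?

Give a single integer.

Click 1 (4,0) count=0: revealed 14 new [(2,1) (2,2) (2,3) (3,0) (3,1) (3,2) (3,3) (4,0) (4,1) (4,2) (4,3) (5,0) (5,1) (5,2)] -> total=14
Click 2 (2,2) count=3: revealed 0 new [(none)] -> total=14

Answer: 14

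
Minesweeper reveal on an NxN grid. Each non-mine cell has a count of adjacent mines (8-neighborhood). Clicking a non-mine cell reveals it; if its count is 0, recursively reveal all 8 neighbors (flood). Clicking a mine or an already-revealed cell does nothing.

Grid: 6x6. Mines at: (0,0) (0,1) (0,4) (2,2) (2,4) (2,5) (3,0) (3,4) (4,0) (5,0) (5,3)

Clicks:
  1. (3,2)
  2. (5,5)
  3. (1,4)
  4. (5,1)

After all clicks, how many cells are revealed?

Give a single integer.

Click 1 (3,2) count=1: revealed 1 new [(3,2)] -> total=1
Click 2 (5,5) count=0: revealed 4 new [(4,4) (4,5) (5,4) (5,5)] -> total=5
Click 3 (1,4) count=3: revealed 1 new [(1,4)] -> total=6
Click 4 (5,1) count=2: revealed 1 new [(5,1)] -> total=7

Answer: 7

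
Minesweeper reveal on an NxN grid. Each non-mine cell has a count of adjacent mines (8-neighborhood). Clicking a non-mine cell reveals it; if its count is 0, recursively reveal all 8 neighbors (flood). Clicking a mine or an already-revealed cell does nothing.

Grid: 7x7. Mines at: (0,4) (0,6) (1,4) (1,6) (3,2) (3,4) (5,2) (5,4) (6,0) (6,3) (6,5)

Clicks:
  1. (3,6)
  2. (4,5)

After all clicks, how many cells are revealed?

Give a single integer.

Click 1 (3,6) count=0: revealed 8 new [(2,5) (2,6) (3,5) (3,6) (4,5) (4,6) (5,5) (5,6)] -> total=8
Click 2 (4,5) count=2: revealed 0 new [(none)] -> total=8

Answer: 8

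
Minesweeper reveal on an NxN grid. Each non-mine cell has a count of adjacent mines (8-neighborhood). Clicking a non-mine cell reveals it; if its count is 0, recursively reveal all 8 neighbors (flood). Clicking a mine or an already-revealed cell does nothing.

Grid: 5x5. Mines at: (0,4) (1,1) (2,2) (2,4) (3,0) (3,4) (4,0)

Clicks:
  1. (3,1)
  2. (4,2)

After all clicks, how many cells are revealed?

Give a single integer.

Click 1 (3,1) count=3: revealed 1 new [(3,1)] -> total=1
Click 2 (4,2) count=0: revealed 5 new [(3,2) (3,3) (4,1) (4,2) (4,3)] -> total=6

Answer: 6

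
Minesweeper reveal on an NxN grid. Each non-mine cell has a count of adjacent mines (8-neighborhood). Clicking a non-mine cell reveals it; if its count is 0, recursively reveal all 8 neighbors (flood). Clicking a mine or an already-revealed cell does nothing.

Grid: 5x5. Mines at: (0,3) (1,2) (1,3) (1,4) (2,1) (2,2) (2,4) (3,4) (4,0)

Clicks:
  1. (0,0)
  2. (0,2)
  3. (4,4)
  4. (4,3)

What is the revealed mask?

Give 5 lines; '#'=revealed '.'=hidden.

Click 1 (0,0) count=0: revealed 4 new [(0,0) (0,1) (1,0) (1,1)] -> total=4
Click 2 (0,2) count=3: revealed 1 new [(0,2)] -> total=5
Click 3 (4,4) count=1: revealed 1 new [(4,4)] -> total=6
Click 4 (4,3) count=1: revealed 1 new [(4,3)] -> total=7

Answer: ###..
##...
.....
.....
...##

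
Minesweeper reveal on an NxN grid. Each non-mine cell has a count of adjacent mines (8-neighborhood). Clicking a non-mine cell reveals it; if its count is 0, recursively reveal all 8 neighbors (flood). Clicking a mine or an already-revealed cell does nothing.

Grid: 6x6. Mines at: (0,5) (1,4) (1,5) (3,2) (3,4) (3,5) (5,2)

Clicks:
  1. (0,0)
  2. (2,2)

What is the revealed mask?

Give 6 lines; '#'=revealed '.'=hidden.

Answer: ####..
####..
####..
##....
##....
##....

Derivation:
Click 1 (0,0) count=0: revealed 18 new [(0,0) (0,1) (0,2) (0,3) (1,0) (1,1) (1,2) (1,3) (2,0) (2,1) (2,2) (2,3) (3,0) (3,1) (4,0) (4,1) (5,0) (5,1)] -> total=18
Click 2 (2,2) count=1: revealed 0 new [(none)] -> total=18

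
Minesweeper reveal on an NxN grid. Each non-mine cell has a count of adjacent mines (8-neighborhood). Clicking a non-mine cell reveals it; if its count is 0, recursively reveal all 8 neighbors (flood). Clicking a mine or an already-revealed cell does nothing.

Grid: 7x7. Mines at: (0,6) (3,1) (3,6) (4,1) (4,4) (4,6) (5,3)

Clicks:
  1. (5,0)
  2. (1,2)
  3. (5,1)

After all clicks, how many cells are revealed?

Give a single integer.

Click 1 (5,0) count=1: revealed 1 new [(5,0)] -> total=1
Click 2 (1,2) count=0: revealed 22 new [(0,0) (0,1) (0,2) (0,3) (0,4) (0,5) (1,0) (1,1) (1,2) (1,3) (1,4) (1,5) (2,0) (2,1) (2,2) (2,3) (2,4) (2,5) (3,2) (3,3) (3,4) (3,5)] -> total=23
Click 3 (5,1) count=1: revealed 1 new [(5,1)] -> total=24

Answer: 24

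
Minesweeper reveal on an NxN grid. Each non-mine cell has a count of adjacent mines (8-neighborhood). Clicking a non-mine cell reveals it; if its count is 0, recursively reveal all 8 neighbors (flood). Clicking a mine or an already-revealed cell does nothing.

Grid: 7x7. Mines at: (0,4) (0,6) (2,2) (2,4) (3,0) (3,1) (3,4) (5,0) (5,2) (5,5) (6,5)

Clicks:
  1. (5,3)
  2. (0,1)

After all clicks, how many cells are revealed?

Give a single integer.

Click 1 (5,3) count=1: revealed 1 new [(5,3)] -> total=1
Click 2 (0,1) count=0: revealed 10 new [(0,0) (0,1) (0,2) (0,3) (1,0) (1,1) (1,2) (1,3) (2,0) (2,1)] -> total=11

Answer: 11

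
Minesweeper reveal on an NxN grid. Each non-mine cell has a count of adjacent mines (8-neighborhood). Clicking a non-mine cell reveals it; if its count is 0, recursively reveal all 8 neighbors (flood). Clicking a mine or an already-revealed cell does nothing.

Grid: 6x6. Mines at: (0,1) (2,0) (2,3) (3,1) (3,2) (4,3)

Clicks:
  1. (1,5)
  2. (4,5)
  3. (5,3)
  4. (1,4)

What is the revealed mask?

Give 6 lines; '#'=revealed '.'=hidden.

Answer: ..####
..####
....##
....##
....##
...###

Derivation:
Click 1 (1,5) count=0: revealed 16 new [(0,2) (0,3) (0,4) (0,5) (1,2) (1,3) (1,4) (1,5) (2,4) (2,5) (3,4) (3,5) (4,4) (4,5) (5,4) (5,5)] -> total=16
Click 2 (4,5) count=0: revealed 0 new [(none)] -> total=16
Click 3 (5,3) count=1: revealed 1 new [(5,3)] -> total=17
Click 4 (1,4) count=1: revealed 0 new [(none)] -> total=17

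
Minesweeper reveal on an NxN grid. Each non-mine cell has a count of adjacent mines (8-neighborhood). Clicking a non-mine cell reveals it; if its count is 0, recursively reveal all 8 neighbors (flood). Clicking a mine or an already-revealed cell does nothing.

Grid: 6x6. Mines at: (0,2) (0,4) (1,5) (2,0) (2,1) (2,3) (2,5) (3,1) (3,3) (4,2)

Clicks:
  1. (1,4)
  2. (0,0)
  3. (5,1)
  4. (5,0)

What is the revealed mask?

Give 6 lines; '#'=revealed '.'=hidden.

Click 1 (1,4) count=4: revealed 1 new [(1,4)] -> total=1
Click 2 (0,0) count=0: revealed 4 new [(0,0) (0,1) (1,0) (1,1)] -> total=5
Click 3 (5,1) count=1: revealed 1 new [(5,1)] -> total=6
Click 4 (5,0) count=0: revealed 3 new [(4,0) (4,1) (5,0)] -> total=9

Answer: ##....
##..#.
......
......
##....
##....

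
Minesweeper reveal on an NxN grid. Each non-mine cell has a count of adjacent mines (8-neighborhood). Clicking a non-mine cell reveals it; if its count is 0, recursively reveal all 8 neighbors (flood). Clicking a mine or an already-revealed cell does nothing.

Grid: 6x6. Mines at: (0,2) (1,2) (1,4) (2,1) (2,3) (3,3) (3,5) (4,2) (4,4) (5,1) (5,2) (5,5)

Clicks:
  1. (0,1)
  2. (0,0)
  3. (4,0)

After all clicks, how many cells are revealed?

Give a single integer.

Answer: 5

Derivation:
Click 1 (0,1) count=2: revealed 1 new [(0,1)] -> total=1
Click 2 (0,0) count=0: revealed 3 new [(0,0) (1,0) (1,1)] -> total=4
Click 3 (4,0) count=1: revealed 1 new [(4,0)] -> total=5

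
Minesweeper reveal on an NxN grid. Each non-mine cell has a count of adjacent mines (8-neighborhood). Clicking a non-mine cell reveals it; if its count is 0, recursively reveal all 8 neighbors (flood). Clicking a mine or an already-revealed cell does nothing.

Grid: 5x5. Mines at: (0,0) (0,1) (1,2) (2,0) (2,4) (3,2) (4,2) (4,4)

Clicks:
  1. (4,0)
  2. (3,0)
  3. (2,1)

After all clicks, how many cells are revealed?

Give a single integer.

Click 1 (4,0) count=0: revealed 4 new [(3,0) (3,1) (4,0) (4,1)] -> total=4
Click 2 (3,0) count=1: revealed 0 new [(none)] -> total=4
Click 3 (2,1) count=3: revealed 1 new [(2,1)] -> total=5

Answer: 5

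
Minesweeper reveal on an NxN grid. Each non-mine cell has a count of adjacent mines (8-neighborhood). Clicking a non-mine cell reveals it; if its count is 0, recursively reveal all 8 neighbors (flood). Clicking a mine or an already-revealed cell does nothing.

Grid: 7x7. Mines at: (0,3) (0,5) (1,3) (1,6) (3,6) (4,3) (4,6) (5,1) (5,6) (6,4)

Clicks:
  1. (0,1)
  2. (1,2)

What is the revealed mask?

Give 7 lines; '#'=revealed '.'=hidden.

Answer: ###....
###....
###....
###....
###....
.......
.......

Derivation:
Click 1 (0,1) count=0: revealed 15 new [(0,0) (0,1) (0,2) (1,0) (1,1) (1,2) (2,0) (2,1) (2,2) (3,0) (3,1) (3,2) (4,0) (4,1) (4,2)] -> total=15
Click 2 (1,2) count=2: revealed 0 new [(none)] -> total=15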